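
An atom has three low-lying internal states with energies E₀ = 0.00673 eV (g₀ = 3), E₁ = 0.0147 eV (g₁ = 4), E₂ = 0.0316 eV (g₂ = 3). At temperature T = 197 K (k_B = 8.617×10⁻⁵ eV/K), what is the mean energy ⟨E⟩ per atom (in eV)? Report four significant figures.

k_BT = 8.617×10⁻⁵ × 197 K = 0.0169755 eV.
Eᵢ/kT = 0.396454, 0.865954, 1.86151.
Z = Σ gᵢe^(−Eᵢ/kT) = 3·e^(−0.396454) + 4·e^(−0.865954) + 3·e^(−1.86151) = 2.01810 + 1.68260 + 0.466313 = 4.16701.
⟨E⟩ = Σ Eᵢ gᵢe^(−Eᵢ/kT) / Z = (0.00673·2.01810 + 0.0147·1.68260 + 0.0316·0.466313) / 4.16701 = 0.01273 eV.

0.01273 eV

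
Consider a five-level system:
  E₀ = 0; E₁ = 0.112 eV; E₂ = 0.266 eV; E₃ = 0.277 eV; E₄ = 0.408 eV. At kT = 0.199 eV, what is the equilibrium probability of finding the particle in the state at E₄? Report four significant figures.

0.05825

Eᵢ/kT = 0, 0.562814, 1.33668, 1.39196, 2.05025.
Z = Σ e^(−Eᵢ/kT) = e^(−0) + e^(−0.562814) + e^(−1.33668) + e^(−1.39196) + e^(−2.05025) = 1.00000 + 0.569604 + 0.262716 + 0.248588 + 0.128703 = 2.20961.
P₄ = e^(−E₄/kT) / Z = 0.128703/2.20961 = 0.05825.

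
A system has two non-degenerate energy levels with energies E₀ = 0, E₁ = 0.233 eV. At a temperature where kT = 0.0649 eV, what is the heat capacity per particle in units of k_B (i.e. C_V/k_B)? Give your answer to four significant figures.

Eᵢ/kT = 0, 3.59014.
Z = Σ e^(−Eᵢ/kT) = e^(−0) + e^(−3.59014) = 1.00000 + 0.0275945 = 1.02759.
⟨E⟩ = 0.00625689 eV, ⟨E²⟩ = 0.00145786 eV².
C_V/k_B = (⟨E²⟩ − ⟨E⟩²)/(kT)² = (0.00145786 − 0.0000391487)/0.00421201 = 0.3368.

0.3368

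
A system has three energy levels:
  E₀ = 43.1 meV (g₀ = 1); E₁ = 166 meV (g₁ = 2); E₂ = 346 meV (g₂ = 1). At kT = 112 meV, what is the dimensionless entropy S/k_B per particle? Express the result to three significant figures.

Eᵢ/kT = 0.38482, 1.4821, 3.0893.
Z = Σ gᵢe^(−Eᵢ/kT) = 1·e^(−0.38482) + 2·e^(−1.4821) + 1·e^(−3.0893) = 0.68057 + 0.45432 + 0.045534 = 1.1804.
⟨E⟩ = Σ EᵢPᵢ = 102.09 meV.
S/k_B = ln Z + ⟨E⟩/kT = ln(1.1804) + 102.09/112 = 0.16585 + 0.91152 = 1.08.

1.08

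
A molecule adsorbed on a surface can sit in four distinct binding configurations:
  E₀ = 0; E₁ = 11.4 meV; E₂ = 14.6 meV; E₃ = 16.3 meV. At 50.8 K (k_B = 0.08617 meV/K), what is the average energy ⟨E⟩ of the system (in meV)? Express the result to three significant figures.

k_BT = 0.08617 × 50.8 K = 4.3774 meV.
Eᵢ/kT = 0, 2.6043, 3.3353, 3.7237.
Z = Σ e^(−Eᵢ/kT) = e^(−0) + e^(−2.6043) + e^(−3.3353) + e^(−3.7237) = 1.0000 + 0.073955 + 0.035604 + 0.024144 = 1.1337.
⟨E⟩ = Σ Eᵢ e^(−Eᵢ/kT) / Z = (0·1.0000 + 11.4·0.073955 + 14.6·0.035604 + 16.3·0.024144) / 1.1337 = 1.55 meV.

1.55 meV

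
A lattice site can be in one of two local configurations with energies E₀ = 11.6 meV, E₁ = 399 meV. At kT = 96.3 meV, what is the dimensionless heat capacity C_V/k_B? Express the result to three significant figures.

0.280

Eᵢ/kT = 0.12046, 4.1433.
Z = Σ e^(−Eᵢ/kT) = e^(−0.12046) + e^(−4.1433) = 0.88651 + 0.015870 = 0.90238.
⟨E⟩ = 18.413 meV, ⟨E²⟩ = 2932.0 meV².
C_V/k_B = (⟨E²⟩ − ⟨E⟩²)/(kT)² = (2932.0 − 339.04)/9273.7 = 0.280.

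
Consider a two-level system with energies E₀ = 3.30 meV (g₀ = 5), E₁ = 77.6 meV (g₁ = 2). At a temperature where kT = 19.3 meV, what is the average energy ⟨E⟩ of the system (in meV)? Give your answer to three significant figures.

Eᵢ/kT = 0.17098, 4.0207.
Z = Σ gᵢe^(−Eᵢ/kT) = 5·e^(−0.17098) + 2·e^(−4.0207) = 4.2142 + 0.035881 = 4.2501.
⟨E⟩ = Σ Eᵢ gᵢe^(−Eᵢ/kT) / Z = (3.30·4.2142 + 77.6·0.035881) / 4.2501 = 3.93 meV.

3.93 meV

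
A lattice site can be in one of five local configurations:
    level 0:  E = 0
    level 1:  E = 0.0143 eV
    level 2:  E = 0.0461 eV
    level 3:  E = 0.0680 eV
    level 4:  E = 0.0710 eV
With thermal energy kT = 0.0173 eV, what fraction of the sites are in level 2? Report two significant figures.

0.045

Eᵢ/kT = 0, 0.8266, 2.665, 3.931, 4.104.
Z = Σ e^(−Eᵢ/kT) = e^(−0) + e^(−0.8266) + e^(−2.665) + e^(−3.931) + e^(−4.104) = 1.000 + 0.4375 + 0.06960 + 0.01962 + 0.01651 = 1.543.
P₂ = e^(−E₂/kT) / Z = 0.06960/1.543 = 0.045.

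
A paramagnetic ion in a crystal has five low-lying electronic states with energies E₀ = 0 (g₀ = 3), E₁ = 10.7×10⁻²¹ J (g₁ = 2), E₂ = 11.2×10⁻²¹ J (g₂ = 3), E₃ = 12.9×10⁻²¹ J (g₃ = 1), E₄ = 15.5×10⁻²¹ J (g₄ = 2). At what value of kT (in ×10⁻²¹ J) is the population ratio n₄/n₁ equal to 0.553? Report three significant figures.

8.10 ×10⁻²¹ J

n₄/n₁ = (g₄/g₁) exp[−(E₄−E₁)/kT] = 0.553.
⇒ (E₄−E₁)/kT = ln((2/2)/0.553) = ln(1.8083) = 0.59239.
kT = 4.8 ×10⁻²¹ J / 0.59239 = 8.10 ×10⁻²¹ J.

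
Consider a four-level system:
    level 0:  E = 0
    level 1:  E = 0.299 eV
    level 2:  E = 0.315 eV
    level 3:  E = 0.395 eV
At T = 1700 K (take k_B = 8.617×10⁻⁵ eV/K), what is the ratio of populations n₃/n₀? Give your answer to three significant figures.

0.0674

k_BT = 8.617×10⁻⁵ × 1700 K = 0.14649 eV.
n₃/n₀ = exp[−(E₃−E₀)/kT] = exp(−(0.395 eV)/(0.14649 eV)) = exp(-2.6964) = 0.0674.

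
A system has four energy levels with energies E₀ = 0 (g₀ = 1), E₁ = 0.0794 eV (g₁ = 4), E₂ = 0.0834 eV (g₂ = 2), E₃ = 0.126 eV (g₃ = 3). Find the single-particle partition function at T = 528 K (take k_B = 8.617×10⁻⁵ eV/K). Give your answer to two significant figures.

k_BT = 8.617×10⁻⁵ × 528 K = 0.04550 eV.
Eᵢ/kT = 0, 1.745, 1.833, 2.769.
Z = Σ gᵢe^(−Eᵢ/kT) = 1·e^(−0) + 4·e^(−1.745) + 2·e^(−1.833) + 3·e^(−2.769) = 1.000 + 0.6986 + 0.3199 + 0.1882 = 2.207.

Z = 2.2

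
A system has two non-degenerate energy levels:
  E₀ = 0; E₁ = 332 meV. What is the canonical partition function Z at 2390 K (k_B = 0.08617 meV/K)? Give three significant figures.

k_BT = 0.08617 × 2390 K = 205.95 meV.
Eᵢ/kT = 0, 1.6120.
Z = Σ e^(−Eᵢ/kT) = e^(−0) + e^(−1.6120) = 1.0000 + 0.19949 = 1.1995.

Z = 1.20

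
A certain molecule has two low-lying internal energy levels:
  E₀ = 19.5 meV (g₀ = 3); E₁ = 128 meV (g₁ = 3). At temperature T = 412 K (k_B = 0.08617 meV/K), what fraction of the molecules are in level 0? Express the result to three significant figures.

k_BT = 0.08617 × 412 K = 35.502 meV.
Eᵢ/kT = 0.54926, 3.6054.
Z = Σ gᵢe^(−Eᵢ/kT) = 3·e^(−0.54926) + 3·e^(−3.6054) = 1.7321 + 0.081530 = 1.8136.
P₀ = g₀ e^(−E₀/kT) / Z = 1.7321/1.8136 = 0.955.

0.955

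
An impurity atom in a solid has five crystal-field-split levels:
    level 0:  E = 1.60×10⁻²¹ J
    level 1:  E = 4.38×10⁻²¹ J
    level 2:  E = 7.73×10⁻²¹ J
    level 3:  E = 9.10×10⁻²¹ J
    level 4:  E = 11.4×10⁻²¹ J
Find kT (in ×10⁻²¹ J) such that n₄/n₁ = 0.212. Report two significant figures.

n₄/n₁ = exp[−(E₄−E₁)/kT] = 0.212.
⇒ (E₄−E₁)/kT = ln(1/0.212) = ln(4.717) = 1.551.
kT = 7.02 ×10⁻²¹ J / 1.551 = 4.5 ×10⁻²¹ J.

4.5 ×10⁻²¹ J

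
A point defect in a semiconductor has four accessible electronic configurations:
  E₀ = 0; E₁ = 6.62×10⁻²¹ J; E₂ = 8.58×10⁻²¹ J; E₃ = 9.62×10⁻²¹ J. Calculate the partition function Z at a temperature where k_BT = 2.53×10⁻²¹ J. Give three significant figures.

Eᵢ/kT = 0, 2.6166, 3.3913, 3.8024.
Z = Σ e^(−Eᵢ/kT) = e^(−0) + e^(−2.6166) + e^(−3.3913) + e^(−3.8024) = 1.0000 + 0.073051 + 0.033665 + 0.022317 = 1.1290.

Z = 1.13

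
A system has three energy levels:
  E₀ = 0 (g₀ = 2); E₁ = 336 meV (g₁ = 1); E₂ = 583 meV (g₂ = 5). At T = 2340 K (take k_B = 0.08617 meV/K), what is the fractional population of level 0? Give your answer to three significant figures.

0.811

k_BT = 0.08617 × 2340 K = 201.64 meV.
Eᵢ/kT = 0, 1.6663, 2.8913.
Z = Σ gᵢe^(−Eᵢ/kT) = 2·e^(−0) + 1·e^(−1.6663) + 5·e^(−2.8913) = 2.0000 + 0.18894 + 0.27752 = 2.4665.
P₀ = g₀ e^(−E₀/kT) / Z = 2.0000/2.4665 = 0.811.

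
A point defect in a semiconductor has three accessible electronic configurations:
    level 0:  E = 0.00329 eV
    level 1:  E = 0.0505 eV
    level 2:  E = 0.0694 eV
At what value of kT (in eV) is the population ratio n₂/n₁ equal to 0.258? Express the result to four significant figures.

0.01395 eV

n₂/n₁ = exp[−(E₂−E₁)/kT] = 0.258.
⇒ (E₂−E₁)/kT = ln(1/0.258) = ln(3.87597) = 1.35480.
kT = 0.0189 eV / 1.35480 = 0.01395 eV.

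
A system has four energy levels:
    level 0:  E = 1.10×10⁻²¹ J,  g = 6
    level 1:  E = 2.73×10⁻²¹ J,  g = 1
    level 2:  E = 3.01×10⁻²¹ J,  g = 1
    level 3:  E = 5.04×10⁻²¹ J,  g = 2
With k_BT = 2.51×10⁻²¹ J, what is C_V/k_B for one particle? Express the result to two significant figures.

0.17

Eᵢ/kT = 0.4382, 1.088, 1.199, 2.008.
Z = Σ gᵢe^(−Eᵢ/kT) = 6·e^(−0.4382) + 1·e^(−1.088) + 1·e^(−1.199) + 2·e^(−2.008) = 3.871 + 0.3369 + 0.3015 + 0.2685 = 4.778.
⟨E⟩ = 1.557, ⟨E²⟩ = 3.505.
C_V/k_B = (⟨E²⟩ − ⟨E⟩²)/(kT)² = (3.505 − 2.424)/6.300 = 0.17.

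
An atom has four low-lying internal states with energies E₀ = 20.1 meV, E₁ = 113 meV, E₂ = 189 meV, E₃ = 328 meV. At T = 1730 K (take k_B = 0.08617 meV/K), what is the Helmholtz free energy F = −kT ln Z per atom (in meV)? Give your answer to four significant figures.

-82.11 meV

k_BT = 0.08617 × 1730 K = 149.074 meV.
Eᵢ/kT = 0.134832, 0.758013, 1.26783, 2.20025.
Z = Σ e^(−Eᵢ/kT) = e^(−0.134832) + e^(−0.758013) + e^(−1.26783) + e^(−2.20025) = 0.873863 + 0.468597 + 0.281442 + 0.110775 = 1.73468.
F = −kT ln Z = −149.074 × ln(1.73468) = −149.074 × 0.550823 = -82.11 meV.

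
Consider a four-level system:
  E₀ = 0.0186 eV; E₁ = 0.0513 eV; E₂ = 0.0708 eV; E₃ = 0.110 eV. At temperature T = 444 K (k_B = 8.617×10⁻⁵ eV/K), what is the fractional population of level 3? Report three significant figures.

k_BT = 8.617×10⁻⁵ × 444 K = 0.038259 eV.
Eᵢ/kT = 0.48616, 1.3409, 1.8505, 2.8751.
Z = Σ e^(−Eᵢ/kT) = e^(−0.48616) + e^(−1.3409) + e^(−1.8505) + e^(−2.8751) = 0.61498 + 0.26161 + 0.15716 + 0.056410 = 1.0902.
P₃ = e^(−E₃/kT) / Z = 0.056410/1.0902 = 0.0517.

0.0517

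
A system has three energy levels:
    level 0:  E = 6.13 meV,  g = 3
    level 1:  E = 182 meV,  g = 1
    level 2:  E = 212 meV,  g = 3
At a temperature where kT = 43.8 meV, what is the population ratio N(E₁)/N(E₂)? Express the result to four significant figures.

0.6612

n₁/n₂ = (g₁/g₂) exp[−(E₁−E₂)/kT] = (1/3) × exp(−(-30 meV)/(43.8 meV)) = (1/3) × exp(0.684932) = 0.6612.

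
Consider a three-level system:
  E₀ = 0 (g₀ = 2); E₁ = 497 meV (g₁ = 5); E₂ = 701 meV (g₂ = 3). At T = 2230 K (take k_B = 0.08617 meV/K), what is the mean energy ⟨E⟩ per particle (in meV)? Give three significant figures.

98.5 meV

k_BT = 0.08617 × 2230 K = 192.16 meV.
Eᵢ/kT = 0, 2.5864, 3.6480.
Z = Σ gᵢe^(−Eᵢ/kT) = 2·e^(−0) + 5·e^(−2.5864) + 3·e^(−3.6480) = 2.0000 + 0.37645 + 0.078129 = 2.4546.
⟨E⟩ = Σ Eᵢ gᵢe^(−Eᵢ/kT) / Z = (0·2.0000 + 497·0.37645 + 701·0.078129) / 2.4546 = 98.5 meV.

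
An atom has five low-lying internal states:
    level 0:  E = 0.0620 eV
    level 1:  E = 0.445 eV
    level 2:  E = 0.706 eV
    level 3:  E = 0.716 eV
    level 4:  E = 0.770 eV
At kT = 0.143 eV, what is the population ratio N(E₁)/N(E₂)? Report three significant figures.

n₁/n₂ = exp[−(E₁−E₂)/kT] = exp(−(-0.261 eV)/(0.143 eV)) = exp(1.8252) = 6.20.

6.20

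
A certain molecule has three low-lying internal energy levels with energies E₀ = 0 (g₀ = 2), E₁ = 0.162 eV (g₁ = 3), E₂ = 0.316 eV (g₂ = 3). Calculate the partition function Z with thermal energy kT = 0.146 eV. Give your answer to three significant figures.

Eᵢ/kT = 0, 1.1096, 2.1644.
Z = Σ gᵢe^(−Eᵢ/kT) = 2·e^(−0) + 3·e^(−1.1096) + 3·e^(−2.1644) = 2.0000 + 0.98907 + 0.34446 = 3.3335.

Z = 3.33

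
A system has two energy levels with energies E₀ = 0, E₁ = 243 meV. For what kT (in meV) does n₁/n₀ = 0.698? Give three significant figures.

676 meV

n₁/n₀ = exp[−(E₁−E₀)/kT] = 0.698.
⇒ (E₁−E₀)/kT = ln(1/0.698) = ln(1.4327) = 0.35956.
kT = 243 meV / 0.35956 = 676 meV.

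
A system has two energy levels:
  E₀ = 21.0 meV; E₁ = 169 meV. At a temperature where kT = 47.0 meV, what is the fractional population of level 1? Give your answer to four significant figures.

0.04113

Eᵢ/kT = 0.446809, 3.59574.
Z = Σ e^(−Eᵢ/kT) = e^(−0.446809) + e^(−3.59574) = 0.639666 + 0.0274404 = 0.667106.
P₁ = e^(−E₁/kT) / Z = 0.0274404/0.667106 = 0.04113.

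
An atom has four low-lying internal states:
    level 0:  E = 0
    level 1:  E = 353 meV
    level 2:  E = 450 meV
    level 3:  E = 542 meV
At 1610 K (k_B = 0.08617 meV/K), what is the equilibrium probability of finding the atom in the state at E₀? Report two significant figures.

k_BT = 0.08617 × 1610 K = 138.7 meV.
Eᵢ/kT = 0, 2.545, 3.244, 3.908.
Z = Σ e^(−Eᵢ/kT) = e^(−0) + e^(−2.545) + e^(−3.244) + e^(−3.908) = 1.000 + 0.07847 + 0.03901 + 0.02008 = 1.138.
P₀ = e^(−E₀/kT) / Z = 1.000/1.138 = 0.88.

0.88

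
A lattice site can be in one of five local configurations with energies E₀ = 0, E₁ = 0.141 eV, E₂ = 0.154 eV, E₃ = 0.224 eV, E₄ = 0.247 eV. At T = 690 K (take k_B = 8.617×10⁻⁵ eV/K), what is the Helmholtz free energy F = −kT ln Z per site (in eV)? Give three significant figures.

-0.0112 eV

k_BT = 8.617×10⁻⁵ × 690 K = 0.059457 eV.
Eᵢ/kT = 0, 2.3715, 2.5901, 3.7674, 4.1543.
Z = Σ e^(−Eᵢ/kT) = e^(−0) + e^(−2.3715) + e^(−2.5901) + e^(−3.7674) + e^(−4.1543) = 1.0000 + 0.093341 + 0.075013 + 0.023112 + 0.015697 = 1.2072.
F = −kT ln Z = −0.059457 × ln(1.2072) = −0.059457 × 0.18830 = -0.0112 eV.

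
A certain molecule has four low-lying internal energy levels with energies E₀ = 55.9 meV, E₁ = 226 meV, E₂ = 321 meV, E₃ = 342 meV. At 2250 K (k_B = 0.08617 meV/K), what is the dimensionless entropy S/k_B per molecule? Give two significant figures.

k_BT = 0.08617 × 2250 K = 193.9 meV.
Eᵢ/kT = 0.2883, 1.166, 1.655, 1.764.
Z = Σ e^(−Eᵢ/kT) = e^(−0.2883) + e^(−1.166) + e^(−1.655) + e^(−1.764) = 0.7495 + 0.3116 + 0.1911 + 0.1714 = 1.424.
⟨E⟩ = Σ EᵢPᵢ = 163.1 meV.
S/k_B = ln Z + ⟨E⟩/kT = ln(1.424) + 163.1/193.9 = 0.3535 + 0.8412 = 1.2.

1.2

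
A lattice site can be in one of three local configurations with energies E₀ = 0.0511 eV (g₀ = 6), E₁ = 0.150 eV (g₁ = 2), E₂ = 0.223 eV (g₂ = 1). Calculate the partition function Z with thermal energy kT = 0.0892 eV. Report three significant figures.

Z = 3.84

Eᵢ/kT = 0.57287, 1.6816, 2.5000.
Z = Σ gᵢe^(−Eᵢ/kT) = 6·e^(−0.57287) + 2·e^(−1.6816) + 1·e^(−2.5000) = 3.3834 + 0.37215 + 0.082085 = 3.8376.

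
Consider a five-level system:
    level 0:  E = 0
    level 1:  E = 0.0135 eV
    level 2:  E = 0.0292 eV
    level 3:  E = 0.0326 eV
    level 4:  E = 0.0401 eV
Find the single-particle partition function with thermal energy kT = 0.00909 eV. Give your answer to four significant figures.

Z = 1.307

Eᵢ/kT = 0, 1.48515, 3.21232, 3.58636, 4.41144.
Z = Σ e^(−Eᵢ/kT) = e^(−0) + e^(−1.48515) + e^(−3.21232) + e^(−3.58636) + e^(−4.41144) = 1.00000 + 0.226468 + 0.0402631 + 0.0276990 + 0.0121377 = 1.30657.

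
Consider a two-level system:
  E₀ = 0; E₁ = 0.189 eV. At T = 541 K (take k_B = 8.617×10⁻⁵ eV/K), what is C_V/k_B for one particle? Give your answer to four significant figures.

k_BT = 8.617×10⁻⁵ × 541 K = 0.0466180 eV.
Eᵢ/kT = 0, 4.05423.
Z = Σ e^(−Eᵢ/kT) = e^(−0) + e^(−4.05423) = 1.00000 + 0.0173488 = 1.01735.
⟨E⟩ = 0.00322300 eV, ⟨E²⟩ = 0.000609148 eV².
C_V/k_B = (⟨E²⟩ − ⟨E⟩²)/(kT)² = (0.000609148 − 0.0000103877)/0.00217324 = 0.2755.

0.2755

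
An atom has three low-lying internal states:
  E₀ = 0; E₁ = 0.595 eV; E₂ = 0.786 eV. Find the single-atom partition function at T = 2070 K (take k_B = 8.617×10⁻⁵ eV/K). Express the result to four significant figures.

k_BT = 8.617×10⁻⁵ × 2070 K = 0.178372 eV.
Eᵢ/kT = 0, 3.33573, 4.40652.
Z = Σ e^(−Eᵢ/kT) = e^(−0) + e^(−3.33573) + e^(−4.40652) = 1.00000 + 0.0355886 + 0.0121976 = 1.04779.

Z = 1.048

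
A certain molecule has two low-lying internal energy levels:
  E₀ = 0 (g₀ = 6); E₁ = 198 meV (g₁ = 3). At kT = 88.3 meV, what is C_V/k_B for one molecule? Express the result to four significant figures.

0.2408

Eᵢ/kT = 0, 2.24236.
Z = Σ gᵢe^(−Eᵢ/kT) = 6·e^(−0) + 3·e^(−2.24236) = 6.00000 + 0.318623 = 6.31862.
⟨E⟩ = 9.98436 meV, ⟨E²⟩ = 1976.90 meV².
C_V/k_B = (⟨E²⟩ − ⟨E⟩²)/(kT)² = (1976.90 − 99.6874)/7796.89 = 0.2408.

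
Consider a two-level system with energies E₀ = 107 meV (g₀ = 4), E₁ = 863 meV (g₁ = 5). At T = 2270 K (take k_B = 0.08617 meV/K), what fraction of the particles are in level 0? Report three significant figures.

k_BT = 0.08617 × 2270 K = 195.61 meV.
Eᵢ/kT = 0.54701, 4.4118.
Z = Σ gᵢe^(−Eᵢ/kT) = 4·e^(−0.54701) + 5·e^(−4.4118) = 2.3147 + 0.060667 = 2.3754.
P₀ = g₀ e^(−E₀/kT) / Z = 2.3147/2.3754 = 0.974.

0.974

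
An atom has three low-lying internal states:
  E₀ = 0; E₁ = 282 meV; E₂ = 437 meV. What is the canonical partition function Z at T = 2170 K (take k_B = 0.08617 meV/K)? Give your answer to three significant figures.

k_BT = 0.08617 × 2170 K = 186.99 meV.
Eᵢ/kT = 0, 1.5081, 2.3370.
Z = Σ e^(−Eᵢ/kT) = e^(−0) + e^(−1.5081) + e^(−2.3370) = 1.0000 + 0.22133 + 0.096617 = 1.3179.

Z = 1.32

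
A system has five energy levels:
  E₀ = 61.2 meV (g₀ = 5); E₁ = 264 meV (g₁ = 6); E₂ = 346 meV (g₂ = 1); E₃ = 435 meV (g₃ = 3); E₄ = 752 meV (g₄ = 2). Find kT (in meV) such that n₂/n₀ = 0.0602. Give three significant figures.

n₂/n₀ = (g₂/g₀) exp[−(E₂−E₀)/kT] = 0.0602.
⇒ (E₂−E₀)/kT = ln((1/5)/0.0602) = ln(3.3223) = 1.2007.
kT = 284.8 meV / 1.2007 = 237 meV.

237 meV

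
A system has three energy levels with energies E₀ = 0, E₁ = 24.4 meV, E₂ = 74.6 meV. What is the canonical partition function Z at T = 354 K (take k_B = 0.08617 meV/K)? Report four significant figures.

Z = 1.536

k_BT = 0.08617 × 354 K = 30.5042 meV.
Eᵢ/kT = 0, 0.799890, 2.44556.
Z = Σ e^(−Eᵢ/kT) = e^(−0) + e^(−0.799890) + e^(−2.44556) = 1.00000 + 0.449378 + 0.0866776 = 1.53606.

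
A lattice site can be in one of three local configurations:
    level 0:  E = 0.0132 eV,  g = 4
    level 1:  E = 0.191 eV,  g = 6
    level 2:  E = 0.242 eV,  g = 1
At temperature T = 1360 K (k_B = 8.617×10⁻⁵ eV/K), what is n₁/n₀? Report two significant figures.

k_BT = 8.617×10⁻⁵ × 1360 K = 0.1172 eV.
n₁/n₀ = (g₁/g₀) exp[−(E₁−E₀)/kT] = (6/4) × exp(−(0.1778 eV)/(0.1172 eV)) = (6/4) × exp(-1.517) = 0.33.

0.33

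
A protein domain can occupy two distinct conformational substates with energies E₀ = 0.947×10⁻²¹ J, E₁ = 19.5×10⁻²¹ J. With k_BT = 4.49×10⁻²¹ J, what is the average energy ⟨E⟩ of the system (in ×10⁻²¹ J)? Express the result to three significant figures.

1.24 ×10⁻²¹ J

Eᵢ/kT = 0.21091, 4.3430.
Z = Σ e^(−Eᵢ/kT) = e^(−0.21091) + e^(−4.3430) = 0.80985 + 0.012997 = 0.82285.
⟨E⟩ = Σ Eᵢ e^(−Eᵢ/kT) / Z = (0.947·0.80985 + 19.5·0.012997) / 0.82285 = 1.24 ×10⁻²¹ J.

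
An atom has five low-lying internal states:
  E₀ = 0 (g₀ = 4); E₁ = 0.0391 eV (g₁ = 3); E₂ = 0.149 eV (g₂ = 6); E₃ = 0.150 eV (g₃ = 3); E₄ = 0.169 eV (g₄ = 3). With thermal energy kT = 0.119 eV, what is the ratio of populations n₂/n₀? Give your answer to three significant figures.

0.429

n₂/n₀ = (g₂/g₀) exp[−(E₂−E₀)/kT] = (6/4) × exp(−(0.149 eV)/(0.119 eV)) = (6/4) × exp(-1.2521) = 0.429.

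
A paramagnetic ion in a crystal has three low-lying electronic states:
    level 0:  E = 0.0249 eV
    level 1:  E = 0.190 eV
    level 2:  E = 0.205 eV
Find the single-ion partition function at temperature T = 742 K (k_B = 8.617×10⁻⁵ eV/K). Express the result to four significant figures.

k_BT = 8.617×10⁻⁵ × 742 K = 0.0639381 eV.
Eᵢ/kT = 0.389439, 2.97162, 3.20623.
Z = Σ e^(−Eᵢ/kT) = e^(−0.389439) + e^(−2.97162) + e^(−3.20623) = 0.677437 + 0.0512203 + 0.0405090 = 0.769166.

Z = 0.7692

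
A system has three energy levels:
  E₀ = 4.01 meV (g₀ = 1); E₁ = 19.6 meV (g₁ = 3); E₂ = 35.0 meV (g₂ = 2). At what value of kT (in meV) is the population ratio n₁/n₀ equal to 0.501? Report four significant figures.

n₁/n₀ = (g₁/g₀) exp[−(E₁−E₀)/kT] = 0.501.
⇒ (E₁−E₀)/kT = ln((3/1)/0.501) = ln(5.98802) = 1.78976.
kT = 15.59 meV / 1.78976 = 8.711 meV.

8.711 meV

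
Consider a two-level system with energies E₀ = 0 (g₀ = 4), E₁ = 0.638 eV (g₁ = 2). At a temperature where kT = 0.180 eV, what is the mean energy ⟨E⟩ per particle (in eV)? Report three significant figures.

Eᵢ/kT = 0, 3.5444.
Z = Σ gᵢe^(−Eᵢ/kT) = 4·e^(−0) + 2·e^(−3.5444) = 4.0000 + 0.057772 = 4.0578.
⟨E⟩ = Σ Eᵢ gᵢe^(−Eᵢ/kT) / Z = (0·4.0000 + 0.638·0.057772) / 4.0578 = 0.00908 eV.

0.00908 eV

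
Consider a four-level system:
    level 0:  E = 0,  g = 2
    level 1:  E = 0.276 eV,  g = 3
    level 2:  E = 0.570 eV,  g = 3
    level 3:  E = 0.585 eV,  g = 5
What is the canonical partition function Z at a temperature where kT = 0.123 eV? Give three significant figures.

Z = 2.39

Eᵢ/kT = 0, 2.2439, 4.6341, 4.7561.
Z = Σ gᵢe^(−Eᵢ/kT) = 2·e^(−0) + 3·e^(−2.2439) + 3·e^(−4.6341) + 5·e^(−4.7561) = 2.0000 + 0.31813 + 0.029145 + 0.042995 = 2.3903.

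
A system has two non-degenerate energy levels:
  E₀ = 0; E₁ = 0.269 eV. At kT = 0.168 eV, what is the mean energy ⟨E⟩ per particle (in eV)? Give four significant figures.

0.04514 eV

Eᵢ/kT = 0, 1.60119.
Z = Σ e^(−Eᵢ/kT) = e^(−0) + e^(−1.60119) = 1.00000 + 0.201656 = 1.20166.
⟨E⟩ = Σ Eᵢ e^(−Eᵢ/kT) / Z = (0·1.00000 + 0.269·0.201656) / 1.20166 = 0.04514 eV.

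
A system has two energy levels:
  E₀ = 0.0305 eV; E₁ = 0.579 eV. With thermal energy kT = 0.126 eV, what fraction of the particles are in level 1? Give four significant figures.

0.01270

Eᵢ/kT = 0.242063, 4.59524.
Z = Σ e^(−Eᵢ/kT) = e^(−0.242063) + e^(−4.59524) = 0.785007 + 0.0100998 = 0.795107.
P₁ = e^(−E₁/kT) / Z = 0.0100998/0.795107 = 0.01270.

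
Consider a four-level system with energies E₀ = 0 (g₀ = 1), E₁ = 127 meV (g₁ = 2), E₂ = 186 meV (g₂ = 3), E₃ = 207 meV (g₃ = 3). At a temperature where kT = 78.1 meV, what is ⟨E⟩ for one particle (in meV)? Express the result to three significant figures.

77.2 meV

Eᵢ/kT = 0, 1.6261, 2.3816, 2.6504.
Z = Σ gᵢe^(−Eᵢ/kT) = 1·e^(−0) + 2·e^(−1.6261) + 3·e^(−2.3816) + 3·e^(−2.6504) = 1.0000 + 0.39339 + 0.27721 + 0.21187 = 1.8825.
⟨E⟩ = Σ Eᵢ gᵢe^(−Eᵢ/kT) / Z = (0·1.0000 + 127·0.39339 + 186·0.27721 + 207·0.21187) / 1.8825 = 77.2 meV.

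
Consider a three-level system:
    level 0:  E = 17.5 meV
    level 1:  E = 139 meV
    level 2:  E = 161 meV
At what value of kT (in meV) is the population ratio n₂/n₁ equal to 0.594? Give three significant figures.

n₂/n₁ = exp[−(E₂−E₁)/kT] = 0.594.
⇒ (E₂−E₁)/kT = ln(1/0.594) = ln(1.6835) = 0.52087.
kT = 22 meV / 0.52087 = 42.2 meV.

42.2 meV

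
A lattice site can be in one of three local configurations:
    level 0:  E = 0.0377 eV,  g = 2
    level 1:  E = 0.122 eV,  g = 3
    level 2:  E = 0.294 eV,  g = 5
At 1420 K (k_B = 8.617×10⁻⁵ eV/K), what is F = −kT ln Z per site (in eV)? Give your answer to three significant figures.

-0.136 eV

k_BT = 8.617×10⁻⁵ × 1420 K = 0.12236 eV.
Eᵢ/kT = 0.30811, 0.99706, 2.4027.
Z = Σ gᵢe^(−Eᵢ/kT) = 2·e^(−0.30811) + 3·e^(−0.99706) + 5·e^(−2.4027) = 1.4697 + 1.1069 + 0.45237 = 3.0290.
F = −kT ln Z = −0.12236 × ln(3.0290) = −0.12236 × 1.1082 = -0.136 eV.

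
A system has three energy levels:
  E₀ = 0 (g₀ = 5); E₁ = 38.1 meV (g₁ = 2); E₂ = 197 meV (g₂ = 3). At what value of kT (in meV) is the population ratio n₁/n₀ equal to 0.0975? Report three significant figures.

27.0 meV

n₁/n₀ = (g₁/g₀) exp[−(E₁−E₀)/kT] = 0.0975.
⇒ (E₁−E₀)/kT = ln((2/5)/0.0975) = ln(4.1026) = 1.4116.
kT = 38.1 meV / 1.4116 = 27.0 meV.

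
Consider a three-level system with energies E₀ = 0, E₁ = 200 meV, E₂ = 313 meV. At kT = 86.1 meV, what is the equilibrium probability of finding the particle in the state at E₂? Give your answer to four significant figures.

Eᵢ/kT = 0, 2.32288, 3.63531.
Z = Σ e^(−Eᵢ/kT) = e^(−0) + e^(−2.32288) + e^(−3.63531) = 1.00000 + 0.0979910 + 0.0263758 = 1.12437.
P₂ = e^(−E₂/kT) / Z = 0.0263758/1.12437 = 0.02346.

0.02346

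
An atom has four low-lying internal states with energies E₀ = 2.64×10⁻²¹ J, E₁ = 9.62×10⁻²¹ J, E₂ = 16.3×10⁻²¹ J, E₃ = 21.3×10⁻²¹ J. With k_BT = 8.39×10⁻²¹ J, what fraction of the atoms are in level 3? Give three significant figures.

0.0622

Eᵢ/kT = 0.31466, 1.1466, 1.9428, 2.5387.
Z = Σ e^(−Eᵢ/kT) = e^(−0.31466) + e^(−1.1466) + e^(−1.9428) + e^(−2.5387) = 0.73004 + 0.31772 + 0.14330 + 0.078969 = 1.2700.
P₃ = e^(−E₃/kT) / Z = 0.078969/1.2700 = 0.0622.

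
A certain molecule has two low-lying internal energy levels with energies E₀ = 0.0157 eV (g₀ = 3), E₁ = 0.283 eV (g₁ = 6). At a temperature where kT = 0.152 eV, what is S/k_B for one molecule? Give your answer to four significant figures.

1.845

Eᵢ/kT = 0.103289, 1.86184.
Z = Σ gᵢe^(−Eᵢ/kT) = 3·e^(−0.103289) + 6·e^(−1.86184) = 2.70560 + 0.932319 = 3.63792.
⟨E⟩ = Σ EᵢPᵢ = 0.0842031 eV.
S/k_B = ln Z + ⟨E⟩/kT = ln(3.63792) + 0.0842031/0.152 = 1.29141 + 0.553968 = 1.845.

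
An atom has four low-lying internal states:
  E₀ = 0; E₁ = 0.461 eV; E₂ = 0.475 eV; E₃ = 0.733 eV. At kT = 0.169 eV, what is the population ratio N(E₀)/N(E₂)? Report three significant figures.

16.6

n₀/n₂ = exp[−(E₀−E₂)/kT] = exp(−(-0.475 eV)/(0.169 eV)) = exp(2.8107) = 16.6.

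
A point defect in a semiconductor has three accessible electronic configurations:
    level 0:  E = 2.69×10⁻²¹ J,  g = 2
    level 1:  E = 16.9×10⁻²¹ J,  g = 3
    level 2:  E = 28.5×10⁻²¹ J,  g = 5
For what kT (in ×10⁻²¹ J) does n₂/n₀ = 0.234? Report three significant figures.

10.9 ×10⁻²¹ J

n₂/n₀ = (g₂/g₀) exp[−(E₂−E₀)/kT] = 0.234.
⇒ (E₂−E₀)/kT = ln((5/2)/0.234) = ln(10.684) = 2.3687.
kT = 25.81 ×10⁻²¹ J / 2.3687 = 10.9 ×10⁻²¹ J.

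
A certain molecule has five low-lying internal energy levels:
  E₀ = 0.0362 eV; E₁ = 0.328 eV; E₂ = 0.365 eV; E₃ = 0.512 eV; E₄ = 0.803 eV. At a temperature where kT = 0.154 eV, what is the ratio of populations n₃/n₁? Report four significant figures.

0.3028

n₃/n₁ = exp[−(E₃−E₁)/kT] = exp(−(0.184 eV)/(0.154 eV)) = exp(-1.19481) = 0.3028.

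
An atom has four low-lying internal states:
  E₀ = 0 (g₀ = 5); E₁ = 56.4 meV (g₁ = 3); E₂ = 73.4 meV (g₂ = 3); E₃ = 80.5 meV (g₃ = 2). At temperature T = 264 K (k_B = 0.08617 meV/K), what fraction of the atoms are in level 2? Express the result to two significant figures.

k_BT = 0.08617 × 264 K = 22.75 meV.
Eᵢ/kT = 0, 2.479, 3.226, 3.538.
Z = Σ gᵢe^(−Eᵢ/kT) = 5·e^(−0) + 3·e^(−2.479) + 3·e^(−3.226) + 2·e^(−3.538) = 5.000 + 0.2515 + 0.1191 + 0.05814 = 5.429.
P₂ = g₂ e^(−E₂/kT) / Z = 0.1191/5.429 = 0.022.

0.022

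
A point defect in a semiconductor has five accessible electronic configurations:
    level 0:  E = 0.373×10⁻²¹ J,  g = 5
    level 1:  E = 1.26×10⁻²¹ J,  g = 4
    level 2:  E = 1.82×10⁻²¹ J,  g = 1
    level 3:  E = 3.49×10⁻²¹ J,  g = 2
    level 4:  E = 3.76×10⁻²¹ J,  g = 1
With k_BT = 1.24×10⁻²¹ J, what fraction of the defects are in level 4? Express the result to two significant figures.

0.0087

Eᵢ/kT = 0.3008, 1.016, 1.468, 2.815, 3.032.
Z = Σ gᵢe^(−Eᵢ/kT) = 5·e^(−0.3008) + 4·e^(−1.016) + 1·e^(−1.468) + 2·e^(−2.815) + 1·e^(−3.032) = 3.701 + 1.448 + 0.2304 + 0.1198 + 0.04822 = 5.547.
P₄ = g₄ e^(−E₄/kT) / Z = 0.04822/5.547 = 0.0087.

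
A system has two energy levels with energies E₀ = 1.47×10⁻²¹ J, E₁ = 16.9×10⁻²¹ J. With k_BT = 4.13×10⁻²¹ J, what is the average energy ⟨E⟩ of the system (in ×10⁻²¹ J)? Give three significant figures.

1.83 ×10⁻²¹ J

Eᵢ/kT = 0.35593, 4.0920.
Z = Σ e^(−Eᵢ/kT) = e^(−0.35593) + e^(−4.0920) = 0.70052 + 0.016706 = 0.71723.
⟨E⟩ = Σ Eᵢ e^(−Eᵢ/kT) / Z = (1.47·0.70052 + 16.9·0.016706) / 0.71723 = 1.83 ×10⁻²¹ J.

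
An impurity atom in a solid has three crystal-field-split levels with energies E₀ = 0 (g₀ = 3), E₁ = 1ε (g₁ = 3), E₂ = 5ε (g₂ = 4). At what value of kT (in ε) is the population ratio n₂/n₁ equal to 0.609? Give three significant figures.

5.10 ε

n₂/n₁ = (g₂/g₁) exp[−(E₂−E₁)/kT] = 0.609.
⇒ (E₂−E₁)/kT = ln((4/3)/0.609) = ln(2.1894) = 0.78363.
kT = 4ε / 0.78363 = 5.10 ε.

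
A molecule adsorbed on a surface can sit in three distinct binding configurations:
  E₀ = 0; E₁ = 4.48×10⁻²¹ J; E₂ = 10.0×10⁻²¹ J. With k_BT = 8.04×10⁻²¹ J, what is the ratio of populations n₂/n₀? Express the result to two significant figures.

n₂/n₀ = exp[−(E₂−E₀)/kT] = exp(−(10.0 ×10⁻²¹ J)/(8.04 ×10⁻²¹ J)) = exp(-1.244) = 0.29.

0.29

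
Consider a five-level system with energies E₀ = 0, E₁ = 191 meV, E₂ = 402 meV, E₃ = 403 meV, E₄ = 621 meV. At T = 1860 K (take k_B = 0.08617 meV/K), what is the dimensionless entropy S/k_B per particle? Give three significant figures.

0.968

k_BT = 0.08617 × 1860 K = 160.28 meV.
Eᵢ/kT = 0, 1.1917, 2.5081, 2.5143, 3.8745.
Z = Σ e^(−Eᵢ/kT) = e^(−0) + e^(−1.1917) + e^(−2.5081) + e^(−2.5143) + e^(−3.8745) = 1.0000 + 0.30370 + 0.081423 + 0.080920 + 0.020765 = 1.4868.
⟨E⟩ = Σ EᵢPᵢ = 91.636 meV.
S/k_B = ln Z + ⟨E⟩/kT = ln(1.4868) + 91.636/160.28 = 0.39663 + 0.57172 = 0.968.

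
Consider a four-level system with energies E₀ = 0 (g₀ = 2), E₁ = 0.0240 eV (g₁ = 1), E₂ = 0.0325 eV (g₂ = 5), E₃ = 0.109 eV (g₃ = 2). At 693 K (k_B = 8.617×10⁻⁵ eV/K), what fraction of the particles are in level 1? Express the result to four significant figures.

k_BT = 8.617×10⁻⁵ × 693 K = 0.0597158 eV.
Eᵢ/kT = 0, 0.401904, 0.544245, 1.82531.
Z = Σ gᵢe^(−Eᵢ/kT) = 2·e^(−0) + 1·e^(−0.401904) + 5·e^(−0.544245) + 2·e^(−1.82531) = 2.00000 + 0.669045 + 2.90140 + 0.322335 = 5.89278.
P₁ = g₁ e^(−E₁/kT) / Z = 0.669045/5.89278 = 0.1135.

0.1135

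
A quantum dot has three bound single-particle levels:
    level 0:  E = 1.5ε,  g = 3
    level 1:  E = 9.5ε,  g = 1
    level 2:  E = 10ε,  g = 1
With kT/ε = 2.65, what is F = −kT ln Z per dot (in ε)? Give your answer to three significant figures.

Eᵢ/kT = 0.56604, 3.5849, 3.7736.
Z = Σ gᵢe^(−Eᵢ/kT) = 3·e^(−0.56604) + 1·e^(−3.5849) + 1·e^(−3.7736) = 1.7033 + 0.027739 + 0.022969 = 1.7540.
F = −kT ln Z = −2.65 × ln(1.7540) = −2.65 × 0.56190 = -1.49 ε.

-1.49 ε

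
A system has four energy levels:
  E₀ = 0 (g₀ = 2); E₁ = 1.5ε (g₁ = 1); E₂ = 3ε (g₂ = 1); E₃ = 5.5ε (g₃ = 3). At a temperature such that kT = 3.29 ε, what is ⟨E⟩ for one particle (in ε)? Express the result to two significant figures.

1.5 ε

Eᵢ/kT = 0, 0.4559, 0.9119, 1.672.
Z = Σ gᵢe^(−Eᵢ/kT) = 2·e^(−0) + 1·e^(−0.4559) + 1·e^(−0.9119) + 3·e^(−1.672) = 2.000 + 0.6339 + 0.4018 + 0.5636 = 3.599.
⟨E⟩ = Σ Eᵢ gᵢe^(−Eᵢ/kT) / Z = (0·2.000 + 1.5·0.6339 + 3·0.4018 + 5.5·0.5636) / 3.599 = 1.5 ε.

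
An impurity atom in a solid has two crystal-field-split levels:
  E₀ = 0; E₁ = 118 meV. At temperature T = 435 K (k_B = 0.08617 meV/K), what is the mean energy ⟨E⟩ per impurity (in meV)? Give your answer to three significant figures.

4.86 meV

k_BT = 0.08617 × 435 K = 37.484 meV.
Eᵢ/kT = 0, 3.1480.
Z = Σ e^(−Eᵢ/kT) = e^(−0) + e^(−3.1480) = 1.0000 + 0.042938 = 1.0429.
⟨E⟩ = Σ Eᵢ e^(−Eᵢ/kT) / Z = (0·1.0000 + 118·0.042938) / 1.0429 = 4.86 meV.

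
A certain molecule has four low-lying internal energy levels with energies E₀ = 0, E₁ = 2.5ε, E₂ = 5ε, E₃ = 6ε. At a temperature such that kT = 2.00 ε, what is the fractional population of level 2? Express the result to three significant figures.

0.0579

Eᵢ/kT = 0, 1.2500, 2.5000, 3.0000.
Z = Σ e^(−Eᵢ/kT) = e^(−0) + e^(−1.2500) + e^(−2.5000) + e^(−3.0000) = 1.0000 + 0.28650 + 0.082085 + 0.049787 = 1.4184.
P₂ = e^(−E₂/kT) / Z = 0.082085/1.4184 = 0.0579.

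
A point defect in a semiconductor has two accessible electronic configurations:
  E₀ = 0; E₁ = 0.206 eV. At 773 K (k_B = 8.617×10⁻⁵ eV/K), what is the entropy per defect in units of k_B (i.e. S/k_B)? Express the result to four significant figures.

k_BT = 8.617×10⁻⁵ × 773 K = 0.0666094 eV.
Eᵢ/kT = 0, 3.09266.
Z = Σ e^(−Eᵢ/kT) = e^(−0) + e^(−3.09266) = 1.00000 + 0.0453811 = 1.04538.
⟨E⟩ = Σ EᵢPᵢ = 0.00894269 eV.
S/k_B = ln Z + ⟨E⟩/kT = ln(1.04538) + 0.00894269/0.0666094 = 0.0443805 + 0.134256 = 0.1786.

0.1786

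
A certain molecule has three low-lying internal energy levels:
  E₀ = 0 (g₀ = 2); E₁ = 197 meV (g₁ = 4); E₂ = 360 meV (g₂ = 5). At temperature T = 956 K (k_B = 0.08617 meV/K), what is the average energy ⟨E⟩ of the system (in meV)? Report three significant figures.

k_BT = 0.08617 × 956 K = 82.379 meV.
Eᵢ/kT = 0, 2.3914, 4.3700.
Z = Σ gᵢe^(−Eᵢ/kT) = 2·e^(−0) + 4·e^(−2.3914) + 5·e^(−4.3700) = 2.0000 + 0.36601 + 0.063256 = 2.4293.
⟨E⟩ = Σ Eᵢ gᵢe^(−Eᵢ/kT) / Z = (0·2.0000 + 197·0.36601 + 360·0.063256) / 2.4293 = 39.1 meV.

39.1 meV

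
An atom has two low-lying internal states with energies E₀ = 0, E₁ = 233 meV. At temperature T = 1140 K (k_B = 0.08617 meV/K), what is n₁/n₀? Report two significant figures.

k_BT = 0.08617 × 1140 K = 98.23 meV.
n₁/n₀ = exp[−(E₁−E₀)/kT] = exp(−(233 meV)/(98.23 meV)) = exp(-2.372) = 0.093.

0.093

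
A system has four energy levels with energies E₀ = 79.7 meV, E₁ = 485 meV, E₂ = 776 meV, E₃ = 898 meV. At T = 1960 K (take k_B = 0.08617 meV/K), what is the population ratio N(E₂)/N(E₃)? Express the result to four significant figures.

k_BT = 0.08617 × 1960 K = 168.893 meV.
n₂/n₃ = exp[−(E₂−E₃)/kT] = exp(−(-122 meV)/(168.893 meV)) = exp(0.722351) = 2.059.

2.059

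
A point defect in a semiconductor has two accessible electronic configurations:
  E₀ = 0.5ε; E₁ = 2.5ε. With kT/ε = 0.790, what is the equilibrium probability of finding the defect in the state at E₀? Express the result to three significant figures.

Eᵢ/kT = 0.63291, 3.1646.
Z = Σ e^(−Eᵢ/kT) = e^(−0.63291) + e^(−3.1646) = 0.53104 + 0.042231 = 0.57327.
P₀ = e^(−E₀/kT) / Z = 0.53104/0.57327 = 0.926.

0.926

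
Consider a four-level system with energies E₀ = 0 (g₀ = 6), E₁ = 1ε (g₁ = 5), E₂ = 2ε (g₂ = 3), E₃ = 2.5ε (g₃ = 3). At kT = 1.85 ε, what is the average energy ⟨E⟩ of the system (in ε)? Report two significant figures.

0.64 ε

Eᵢ/kT = 0, 0.5405, 1.081, 1.351.
Z = Σ gᵢe^(−Eᵢ/kT) = 6·e^(−0) + 5·e^(−0.5405) + 3·e^(−1.081) + 3·e^(−1.351) = 6.000 + 2.912 + 1.018 + 0.7769 = 10.71.
⟨E⟩ = Σ Eᵢ gᵢe^(−Eᵢ/kT) / Z = (0·6.000 + 1·2.912 + 2·1.018 + 2.5·0.7769) / 10.71 = 0.64 ε.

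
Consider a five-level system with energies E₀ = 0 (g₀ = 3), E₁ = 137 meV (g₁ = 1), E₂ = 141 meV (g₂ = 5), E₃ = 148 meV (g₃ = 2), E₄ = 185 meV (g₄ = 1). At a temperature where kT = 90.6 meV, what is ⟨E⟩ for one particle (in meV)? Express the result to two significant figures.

54 meV

Eᵢ/kT = 0, 1.512, 1.556, 1.634, 2.042.
Z = Σ gᵢe^(−Eᵢ/kT) = 3·e^(−0) + 1·e^(−1.512) + 5·e^(−1.556) + 2·e^(−1.634) + 1·e^(−2.042) = 3.000 + 0.2205 + 1.055 + 0.3903 + 0.1298 = 4.796.
⟨E⟩ = Σ Eᵢ gᵢe^(−Eᵢ/kT) / Z = (0·3.000 + 137·0.2205 + 141·1.055 + 148·0.3903 + 185·0.1298) / 4.796 = 54 meV.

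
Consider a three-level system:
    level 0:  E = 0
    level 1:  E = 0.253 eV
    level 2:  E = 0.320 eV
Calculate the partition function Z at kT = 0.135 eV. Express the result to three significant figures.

Z = 1.25

Eᵢ/kT = 0, 1.8741, 2.3704.
Z = Σ e^(−Eᵢ/kT) = e^(−0) + e^(−1.8741) + e^(−2.3704) = 1.0000 + 0.15349 + 0.093443 = 1.2469.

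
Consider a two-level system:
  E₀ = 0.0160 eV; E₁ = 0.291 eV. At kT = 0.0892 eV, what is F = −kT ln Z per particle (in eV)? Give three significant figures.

Eᵢ/kT = 0.17937, 3.2623.
Z = Σ e^(−Eᵢ/kT) = e^(−0.17937) + e^(−3.2623) = 0.83580 + 0.038300 = 0.87410.
F = −kT ln Z = −0.0892 × ln(0.87410) = −0.0892 × -0.13456 = 0.0120 eV.

0.0120 eV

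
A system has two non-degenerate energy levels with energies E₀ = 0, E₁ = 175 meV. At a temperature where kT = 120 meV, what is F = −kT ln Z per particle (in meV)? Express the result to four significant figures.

-25.10 meV

Eᵢ/kT = 0, 1.45833.
Z = Σ e^(−Eᵢ/kT) = e^(−0) + e^(−1.45833) = 1.00000 + 0.232624 = 1.23262.
F = −kT ln Z = −120 × ln(1.23262) = −120 × 0.209142 = -25.10 meV.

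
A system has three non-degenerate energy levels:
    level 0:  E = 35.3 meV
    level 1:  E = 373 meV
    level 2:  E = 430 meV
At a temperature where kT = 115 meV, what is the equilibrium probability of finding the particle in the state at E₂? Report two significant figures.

0.030

Eᵢ/kT = 0.3070, 3.243, 3.739.
Z = Σ e^(−Eᵢ/kT) = e^(−0.3070) + e^(−3.243) + e^(−3.739) = 0.7357 + 0.03905 + 0.02378 = 0.7985.
P₂ = e^(−E₂/kT) / Z = 0.02378/0.7985 = 0.030.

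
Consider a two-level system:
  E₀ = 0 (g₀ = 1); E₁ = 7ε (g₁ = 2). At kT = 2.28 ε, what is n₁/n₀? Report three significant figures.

n₁/n₀ = (g₁/g₀) exp[−(E₁−E₀)/kT] = (2/1) × exp(−(7ε)/(2.28ε)) = (2/1) × exp(-3.0702) = 0.0928.

0.0928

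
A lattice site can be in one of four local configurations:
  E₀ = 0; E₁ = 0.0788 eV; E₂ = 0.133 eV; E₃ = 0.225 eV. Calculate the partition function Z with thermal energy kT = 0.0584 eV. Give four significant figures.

Z = 1.383

Eᵢ/kT = 0, 1.34932, 2.27740, 3.85274.
Z = Σ e^(−Eᵢ/kT) = e^(−0) + e^(−1.34932) + e^(−2.27740) + e^(−3.85274) = 1.00000 + 0.259417 + 0.102550 + 0.0212215 = 1.38319.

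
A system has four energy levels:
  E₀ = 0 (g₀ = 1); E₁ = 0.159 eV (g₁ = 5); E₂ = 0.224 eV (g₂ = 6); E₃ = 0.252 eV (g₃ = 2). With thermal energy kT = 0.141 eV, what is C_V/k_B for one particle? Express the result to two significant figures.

Eᵢ/kT = 0, 1.128, 1.589, 1.787.
Z = Σ gᵢe^(−Eᵢ/kT) = 1·e^(−0) + 5·e^(−1.128) + 6·e^(−1.589) + 2·e^(−1.787) = 1.000 + 1.618 + 1.225 + 0.3349 = 4.178.
⟨E⟩ = 0.1475 eV, ⟨E²⟩ = 0.02959 eV².
C_V/k_B = (⟨E²⟩ − ⟨E⟩²)/(kT)² = (0.02959 − 0.02176)/0.01988 = 0.39.

0.39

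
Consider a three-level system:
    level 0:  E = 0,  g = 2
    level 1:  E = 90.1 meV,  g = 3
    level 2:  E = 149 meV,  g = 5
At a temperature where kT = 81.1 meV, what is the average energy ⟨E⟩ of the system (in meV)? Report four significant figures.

Eᵢ/kT = 0, 1.11097, 1.83724.
Z = Σ gᵢe^(−Eᵢ/kT) = 2·e^(−0) + 3·e^(−1.11097) + 5·e^(−1.83724) = 2.00000 + 0.987718 + 0.796282 = 3.78400.
⟨E⟩ = Σ Eᵢ gᵢe^(−Eᵢ/kT) / Z = (0·2.00000 + 90.1·0.987718 + 149·0.796282) / 3.78400 = 54.87 meV.

54.87 meV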